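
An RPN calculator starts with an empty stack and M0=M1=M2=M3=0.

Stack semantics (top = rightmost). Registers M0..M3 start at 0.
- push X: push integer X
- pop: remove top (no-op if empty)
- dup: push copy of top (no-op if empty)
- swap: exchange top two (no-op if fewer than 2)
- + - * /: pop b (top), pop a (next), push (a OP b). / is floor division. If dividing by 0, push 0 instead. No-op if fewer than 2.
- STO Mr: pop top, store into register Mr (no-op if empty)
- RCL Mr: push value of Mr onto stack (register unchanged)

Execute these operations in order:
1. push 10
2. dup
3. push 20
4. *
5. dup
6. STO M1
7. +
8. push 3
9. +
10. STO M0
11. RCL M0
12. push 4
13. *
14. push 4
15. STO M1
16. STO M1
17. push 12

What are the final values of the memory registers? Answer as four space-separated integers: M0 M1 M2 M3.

Answer: 213 852 0 0

Derivation:
After op 1 (push 10): stack=[10] mem=[0,0,0,0]
After op 2 (dup): stack=[10,10] mem=[0,0,0,0]
After op 3 (push 20): stack=[10,10,20] mem=[0,0,0,0]
After op 4 (*): stack=[10,200] mem=[0,0,0,0]
After op 5 (dup): stack=[10,200,200] mem=[0,0,0,0]
After op 6 (STO M1): stack=[10,200] mem=[0,200,0,0]
After op 7 (+): stack=[210] mem=[0,200,0,0]
After op 8 (push 3): stack=[210,3] mem=[0,200,0,0]
After op 9 (+): stack=[213] mem=[0,200,0,0]
After op 10 (STO M0): stack=[empty] mem=[213,200,0,0]
After op 11 (RCL M0): stack=[213] mem=[213,200,0,0]
After op 12 (push 4): stack=[213,4] mem=[213,200,0,0]
After op 13 (*): stack=[852] mem=[213,200,0,0]
After op 14 (push 4): stack=[852,4] mem=[213,200,0,0]
After op 15 (STO M1): stack=[852] mem=[213,4,0,0]
After op 16 (STO M1): stack=[empty] mem=[213,852,0,0]
After op 17 (push 12): stack=[12] mem=[213,852,0,0]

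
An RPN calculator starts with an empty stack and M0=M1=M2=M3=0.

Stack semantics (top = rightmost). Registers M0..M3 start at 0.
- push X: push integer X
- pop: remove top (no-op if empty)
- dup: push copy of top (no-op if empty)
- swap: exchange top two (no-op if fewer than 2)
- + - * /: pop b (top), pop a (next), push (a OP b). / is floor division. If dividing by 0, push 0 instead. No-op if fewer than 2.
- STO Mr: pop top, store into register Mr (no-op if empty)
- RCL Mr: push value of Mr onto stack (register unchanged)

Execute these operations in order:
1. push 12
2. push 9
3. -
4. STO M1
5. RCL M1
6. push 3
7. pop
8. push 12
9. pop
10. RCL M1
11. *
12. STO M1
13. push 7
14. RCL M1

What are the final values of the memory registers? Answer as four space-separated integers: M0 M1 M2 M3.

Answer: 0 9 0 0

Derivation:
After op 1 (push 12): stack=[12] mem=[0,0,0,0]
After op 2 (push 9): stack=[12,9] mem=[0,0,0,0]
After op 3 (-): stack=[3] mem=[0,0,0,0]
After op 4 (STO M1): stack=[empty] mem=[0,3,0,0]
After op 5 (RCL M1): stack=[3] mem=[0,3,0,0]
After op 6 (push 3): stack=[3,3] mem=[0,3,0,0]
After op 7 (pop): stack=[3] mem=[0,3,0,0]
After op 8 (push 12): stack=[3,12] mem=[0,3,0,0]
After op 9 (pop): stack=[3] mem=[0,3,0,0]
After op 10 (RCL M1): stack=[3,3] mem=[0,3,0,0]
After op 11 (*): stack=[9] mem=[0,3,0,0]
After op 12 (STO M1): stack=[empty] mem=[0,9,0,0]
After op 13 (push 7): stack=[7] mem=[0,9,0,0]
After op 14 (RCL M1): stack=[7,9] mem=[0,9,0,0]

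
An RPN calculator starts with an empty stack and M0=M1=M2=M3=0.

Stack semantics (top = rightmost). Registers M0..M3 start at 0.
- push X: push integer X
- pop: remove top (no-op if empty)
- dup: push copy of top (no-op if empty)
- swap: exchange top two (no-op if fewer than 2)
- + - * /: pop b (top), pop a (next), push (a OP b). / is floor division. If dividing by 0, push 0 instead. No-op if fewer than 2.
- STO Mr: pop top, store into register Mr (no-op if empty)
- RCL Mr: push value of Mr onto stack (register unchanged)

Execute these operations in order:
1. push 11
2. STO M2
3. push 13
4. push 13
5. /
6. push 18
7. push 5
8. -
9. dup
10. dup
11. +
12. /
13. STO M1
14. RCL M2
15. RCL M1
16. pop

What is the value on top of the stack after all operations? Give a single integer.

Answer: 11

Derivation:
After op 1 (push 11): stack=[11] mem=[0,0,0,0]
After op 2 (STO M2): stack=[empty] mem=[0,0,11,0]
After op 3 (push 13): stack=[13] mem=[0,0,11,0]
After op 4 (push 13): stack=[13,13] mem=[0,0,11,0]
After op 5 (/): stack=[1] mem=[0,0,11,0]
After op 6 (push 18): stack=[1,18] mem=[0,0,11,0]
After op 7 (push 5): stack=[1,18,5] mem=[0,0,11,0]
After op 8 (-): stack=[1,13] mem=[0,0,11,0]
After op 9 (dup): stack=[1,13,13] mem=[0,0,11,0]
After op 10 (dup): stack=[1,13,13,13] mem=[0,0,11,0]
After op 11 (+): stack=[1,13,26] mem=[0,0,11,0]
After op 12 (/): stack=[1,0] mem=[0,0,11,0]
After op 13 (STO M1): stack=[1] mem=[0,0,11,0]
After op 14 (RCL M2): stack=[1,11] mem=[0,0,11,0]
After op 15 (RCL M1): stack=[1,11,0] mem=[0,0,11,0]
After op 16 (pop): stack=[1,11] mem=[0,0,11,0]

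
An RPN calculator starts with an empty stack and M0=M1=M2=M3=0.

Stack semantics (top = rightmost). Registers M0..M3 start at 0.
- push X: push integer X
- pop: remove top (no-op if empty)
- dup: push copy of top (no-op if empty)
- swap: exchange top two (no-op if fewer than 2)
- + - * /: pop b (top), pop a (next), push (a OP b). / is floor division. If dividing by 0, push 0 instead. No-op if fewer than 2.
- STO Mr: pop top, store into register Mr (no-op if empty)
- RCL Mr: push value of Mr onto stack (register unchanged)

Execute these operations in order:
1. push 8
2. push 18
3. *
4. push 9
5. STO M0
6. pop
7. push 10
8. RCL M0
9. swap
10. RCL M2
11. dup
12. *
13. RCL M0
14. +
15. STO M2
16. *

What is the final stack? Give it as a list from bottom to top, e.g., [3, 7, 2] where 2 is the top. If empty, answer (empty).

After op 1 (push 8): stack=[8] mem=[0,0,0,0]
After op 2 (push 18): stack=[8,18] mem=[0,0,0,0]
After op 3 (*): stack=[144] mem=[0,0,0,0]
After op 4 (push 9): stack=[144,9] mem=[0,0,0,0]
After op 5 (STO M0): stack=[144] mem=[9,0,0,0]
After op 6 (pop): stack=[empty] mem=[9,0,0,0]
After op 7 (push 10): stack=[10] mem=[9,0,0,0]
After op 8 (RCL M0): stack=[10,9] mem=[9,0,0,0]
After op 9 (swap): stack=[9,10] mem=[9,0,0,0]
After op 10 (RCL M2): stack=[9,10,0] mem=[9,0,0,0]
After op 11 (dup): stack=[9,10,0,0] mem=[9,0,0,0]
After op 12 (*): stack=[9,10,0] mem=[9,0,0,0]
After op 13 (RCL M0): stack=[9,10,0,9] mem=[9,0,0,0]
After op 14 (+): stack=[9,10,9] mem=[9,0,0,0]
After op 15 (STO M2): stack=[9,10] mem=[9,0,9,0]
After op 16 (*): stack=[90] mem=[9,0,9,0]

Answer: [90]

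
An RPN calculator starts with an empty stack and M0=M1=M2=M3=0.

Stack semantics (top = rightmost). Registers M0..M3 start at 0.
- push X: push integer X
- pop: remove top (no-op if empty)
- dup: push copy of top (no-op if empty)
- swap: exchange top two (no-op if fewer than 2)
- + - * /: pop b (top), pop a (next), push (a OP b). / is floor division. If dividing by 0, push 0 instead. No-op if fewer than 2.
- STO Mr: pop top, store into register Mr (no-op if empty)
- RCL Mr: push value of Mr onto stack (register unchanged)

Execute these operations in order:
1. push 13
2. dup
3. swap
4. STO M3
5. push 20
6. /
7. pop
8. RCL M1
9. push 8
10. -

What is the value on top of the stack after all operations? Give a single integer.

After op 1 (push 13): stack=[13] mem=[0,0,0,0]
After op 2 (dup): stack=[13,13] mem=[0,0,0,0]
After op 3 (swap): stack=[13,13] mem=[0,0,0,0]
After op 4 (STO M3): stack=[13] mem=[0,0,0,13]
After op 5 (push 20): stack=[13,20] mem=[0,0,0,13]
After op 6 (/): stack=[0] mem=[0,0,0,13]
After op 7 (pop): stack=[empty] mem=[0,0,0,13]
After op 8 (RCL M1): stack=[0] mem=[0,0,0,13]
After op 9 (push 8): stack=[0,8] mem=[0,0,0,13]
After op 10 (-): stack=[-8] mem=[0,0,0,13]

Answer: -8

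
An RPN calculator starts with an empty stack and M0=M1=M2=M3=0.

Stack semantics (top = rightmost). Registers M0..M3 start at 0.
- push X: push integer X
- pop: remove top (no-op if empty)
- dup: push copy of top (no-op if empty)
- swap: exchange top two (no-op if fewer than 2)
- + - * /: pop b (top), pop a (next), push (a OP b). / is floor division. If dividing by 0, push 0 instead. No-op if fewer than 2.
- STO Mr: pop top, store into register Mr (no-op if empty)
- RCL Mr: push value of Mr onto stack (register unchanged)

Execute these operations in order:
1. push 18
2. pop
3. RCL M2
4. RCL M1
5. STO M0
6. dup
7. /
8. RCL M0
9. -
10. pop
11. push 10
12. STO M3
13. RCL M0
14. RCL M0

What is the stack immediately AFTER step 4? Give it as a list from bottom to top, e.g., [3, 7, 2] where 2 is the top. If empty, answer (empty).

After op 1 (push 18): stack=[18] mem=[0,0,0,0]
After op 2 (pop): stack=[empty] mem=[0,0,0,0]
After op 3 (RCL M2): stack=[0] mem=[0,0,0,0]
After op 4 (RCL M1): stack=[0,0] mem=[0,0,0,0]

[0, 0]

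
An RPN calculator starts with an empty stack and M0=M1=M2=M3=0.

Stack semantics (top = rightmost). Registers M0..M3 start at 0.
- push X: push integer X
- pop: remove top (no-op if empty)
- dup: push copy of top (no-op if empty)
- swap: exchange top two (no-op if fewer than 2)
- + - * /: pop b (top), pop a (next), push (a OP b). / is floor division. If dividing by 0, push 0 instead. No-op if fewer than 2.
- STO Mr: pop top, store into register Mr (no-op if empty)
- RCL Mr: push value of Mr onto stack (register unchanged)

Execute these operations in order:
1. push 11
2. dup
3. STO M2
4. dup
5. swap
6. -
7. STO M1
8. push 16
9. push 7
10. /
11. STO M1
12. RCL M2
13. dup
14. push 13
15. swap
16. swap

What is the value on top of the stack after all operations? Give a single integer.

Answer: 13

Derivation:
After op 1 (push 11): stack=[11] mem=[0,0,0,0]
After op 2 (dup): stack=[11,11] mem=[0,0,0,0]
After op 3 (STO M2): stack=[11] mem=[0,0,11,0]
After op 4 (dup): stack=[11,11] mem=[0,0,11,0]
After op 5 (swap): stack=[11,11] mem=[0,0,11,0]
After op 6 (-): stack=[0] mem=[0,0,11,0]
After op 7 (STO M1): stack=[empty] mem=[0,0,11,0]
After op 8 (push 16): stack=[16] mem=[0,0,11,0]
After op 9 (push 7): stack=[16,7] mem=[0,0,11,0]
After op 10 (/): stack=[2] mem=[0,0,11,0]
After op 11 (STO M1): stack=[empty] mem=[0,2,11,0]
After op 12 (RCL M2): stack=[11] mem=[0,2,11,0]
After op 13 (dup): stack=[11,11] mem=[0,2,11,0]
After op 14 (push 13): stack=[11,11,13] mem=[0,2,11,0]
After op 15 (swap): stack=[11,13,11] mem=[0,2,11,0]
After op 16 (swap): stack=[11,11,13] mem=[0,2,11,0]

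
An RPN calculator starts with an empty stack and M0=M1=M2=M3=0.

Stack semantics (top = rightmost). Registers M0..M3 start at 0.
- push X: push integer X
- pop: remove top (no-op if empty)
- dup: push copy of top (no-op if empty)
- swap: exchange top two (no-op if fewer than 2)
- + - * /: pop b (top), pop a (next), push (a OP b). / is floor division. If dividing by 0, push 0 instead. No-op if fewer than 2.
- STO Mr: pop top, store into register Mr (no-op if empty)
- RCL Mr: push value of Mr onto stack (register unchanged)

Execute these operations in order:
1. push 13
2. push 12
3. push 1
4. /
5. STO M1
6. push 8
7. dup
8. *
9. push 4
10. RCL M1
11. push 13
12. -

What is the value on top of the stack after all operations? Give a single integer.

Answer: -1

Derivation:
After op 1 (push 13): stack=[13] mem=[0,0,0,0]
After op 2 (push 12): stack=[13,12] mem=[0,0,0,0]
After op 3 (push 1): stack=[13,12,1] mem=[0,0,0,0]
After op 4 (/): stack=[13,12] mem=[0,0,0,0]
After op 5 (STO M1): stack=[13] mem=[0,12,0,0]
After op 6 (push 8): stack=[13,8] mem=[0,12,0,0]
After op 7 (dup): stack=[13,8,8] mem=[0,12,0,0]
After op 8 (*): stack=[13,64] mem=[0,12,0,0]
After op 9 (push 4): stack=[13,64,4] mem=[0,12,0,0]
After op 10 (RCL M1): stack=[13,64,4,12] mem=[0,12,0,0]
After op 11 (push 13): stack=[13,64,4,12,13] mem=[0,12,0,0]
After op 12 (-): stack=[13,64,4,-1] mem=[0,12,0,0]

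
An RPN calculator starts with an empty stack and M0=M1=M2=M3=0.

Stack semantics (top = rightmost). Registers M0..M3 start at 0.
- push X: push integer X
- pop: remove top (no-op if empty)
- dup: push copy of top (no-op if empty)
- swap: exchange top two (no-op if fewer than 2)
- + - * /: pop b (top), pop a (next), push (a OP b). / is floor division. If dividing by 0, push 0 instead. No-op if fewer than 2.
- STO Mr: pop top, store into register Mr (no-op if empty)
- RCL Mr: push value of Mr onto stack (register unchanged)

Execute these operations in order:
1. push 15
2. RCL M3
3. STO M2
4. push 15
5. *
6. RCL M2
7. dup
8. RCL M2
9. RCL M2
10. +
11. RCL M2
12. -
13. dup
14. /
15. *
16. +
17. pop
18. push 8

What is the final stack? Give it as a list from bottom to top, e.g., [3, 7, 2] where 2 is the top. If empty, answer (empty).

Answer: [225, 8]

Derivation:
After op 1 (push 15): stack=[15] mem=[0,0,0,0]
After op 2 (RCL M3): stack=[15,0] mem=[0,0,0,0]
After op 3 (STO M2): stack=[15] mem=[0,0,0,0]
After op 4 (push 15): stack=[15,15] mem=[0,0,0,0]
After op 5 (*): stack=[225] mem=[0,0,0,0]
After op 6 (RCL M2): stack=[225,0] mem=[0,0,0,0]
After op 7 (dup): stack=[225,0,0] mem=[0,0,0,0]
After op 8 (RCL M2): stack=[225,0,0,0] mem=[0,0,0,0]
After op 9 (RCL M2): stack=[225,0,0,0,0] mem=[0,0,0,0]
After op 10 (+): stack=[225,0,0,0] mem=[0,0,0,0]
After op 11 (RCL M2): stack=[225,0,0,0,0] mem=[0,0,0,0]
After op 12 (-): stack=[225,0,0,0] mem=[0,0,0,0]
After op 13 (dup): stack=[225,0,0,0,0] mem=[0,0,0,0]
After op 14 (/): stack=[225,0,0,0] mem=[0,0,0,0]
After op 15 (*): stack=[225,0,0] mem=[0,0,0,0]
After op 16 (+): stack=[225,0] mem=[0,0,0,0]
After op 17 (pop): stack=[225] mem=[0,0,0,0]
After op 18 (push 8): stack=[225,8] mem=[0,0,0,0]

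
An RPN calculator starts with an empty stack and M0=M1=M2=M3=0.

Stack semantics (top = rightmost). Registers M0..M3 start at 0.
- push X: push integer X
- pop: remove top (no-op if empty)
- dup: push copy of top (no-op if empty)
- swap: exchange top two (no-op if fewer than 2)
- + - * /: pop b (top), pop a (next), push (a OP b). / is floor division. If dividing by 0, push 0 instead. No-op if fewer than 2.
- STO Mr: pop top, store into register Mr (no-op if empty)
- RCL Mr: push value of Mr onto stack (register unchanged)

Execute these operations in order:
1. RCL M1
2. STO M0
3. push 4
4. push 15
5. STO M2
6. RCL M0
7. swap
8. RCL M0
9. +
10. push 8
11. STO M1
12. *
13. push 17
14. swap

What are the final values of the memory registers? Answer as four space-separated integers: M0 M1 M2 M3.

After op 1 (RCL M1): stack=[0] mem=[0,0,0,0]
After op 2 (STO M0): stack=[empty] mem=[0,0,0,0]
After op 3 (push 4): stack=[4] mem=[0,0,0,0]
After op 4 (push 15): stack=[4,15] mem=[0,0,0,0]
After op 5 (STO M2): stack=[4] mem=[0,0,15,0]
After op 6 (RCL M0): stack=[4,0] mem=[0,0,15,0]
After op 7 (swap): stack=[0,4] mem=[0,0,15,0]
After op 8 (RCL M0): stack=[0,4,0] mem=[0,0,15,0]
After op 9 (+): stack=[0,4] mem=[0,0,15,0]
After op 10 (push 8): stack=[0,4,8] mem=[0,0,15,0]
After op 11 (STO M1): stack=[0,4] mem=[0,8,15,0]
After op 12 (*): stack=[0] mem=[0,8,15,0]
After op 13 (push 17): stack=[0,17] mem=[0,8,15,0]
After op 14 (swap): stack=[17,0] mem=[0,8,15,0]

Answer: 0 8 15 0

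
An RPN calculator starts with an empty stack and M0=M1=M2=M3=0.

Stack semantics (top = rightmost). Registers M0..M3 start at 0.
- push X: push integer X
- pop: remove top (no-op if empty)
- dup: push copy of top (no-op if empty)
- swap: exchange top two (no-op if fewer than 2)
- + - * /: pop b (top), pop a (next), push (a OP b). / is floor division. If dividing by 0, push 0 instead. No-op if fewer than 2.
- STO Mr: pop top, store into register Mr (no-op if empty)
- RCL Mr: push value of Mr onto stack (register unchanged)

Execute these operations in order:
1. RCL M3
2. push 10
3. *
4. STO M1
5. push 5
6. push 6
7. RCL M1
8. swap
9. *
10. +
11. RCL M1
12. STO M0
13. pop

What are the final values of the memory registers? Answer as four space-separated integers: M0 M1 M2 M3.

After op 1 (RCL M3): stack=[0] mem=[0,0,0,0]
After op 2 (push 10): stack=[0,10] mem=[0,0,0,0]
After op 3 (*): stack=[0] mem=[0,0,0,0]
After op 4 (STO M1): stack=[empty] mem=[0,0,0,0]
After op 5 (push 5): stack=[5] mem=[0,0,0,0]
After op 6 (push 6): stack=[5,6] mem=[0,0,0,0]
After op 7 (RCL M1): stack=[5,6,0] mem=[0,0,0,0]
After op 8 (swap): stack=[5,0,6] mem=[0,0,0,0]
After op 9 (*): stack=[5,0] mem=[0,0,0,0]
After op 10 (+): stack=[5] mem=[0,0,0,0]
After op 11 (RCL M1): stack=[5,0] mem=[0,0,0,0]
After op 12 (STO M0): stack=[5] mem=[0,0,0,0]
After op 13 (pop): stack=[empty] mem=[0,0,0,0]

Answer: 0 0 0 0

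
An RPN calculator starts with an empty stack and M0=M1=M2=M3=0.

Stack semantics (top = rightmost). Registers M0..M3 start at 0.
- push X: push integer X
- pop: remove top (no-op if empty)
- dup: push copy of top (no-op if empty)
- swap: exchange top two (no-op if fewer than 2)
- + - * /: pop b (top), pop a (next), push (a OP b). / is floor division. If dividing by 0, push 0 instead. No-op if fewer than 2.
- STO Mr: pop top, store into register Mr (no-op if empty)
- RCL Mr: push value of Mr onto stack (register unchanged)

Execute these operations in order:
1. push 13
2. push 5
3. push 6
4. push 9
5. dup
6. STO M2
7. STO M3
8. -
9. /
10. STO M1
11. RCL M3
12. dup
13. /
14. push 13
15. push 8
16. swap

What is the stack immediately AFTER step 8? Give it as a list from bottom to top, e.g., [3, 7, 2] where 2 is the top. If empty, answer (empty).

After op 1 (push 13): stack=[13] mem=[0,0,0,0]
After op 2 (push 5): stack=[13,5] mem=[0,0,0,0]
After op 3 (push 6): stack=[13,5,6] mem=[0,0,0,0]
After op 4 (push 9): stack=[13,5,6,9] mem=[0,0,0,0]
After op 5 (dup): stack=[13,5,6,9,9] mem=[0,0,0,0]
After op 6 (STO M2): stack=[13,5,6,9] mem=[0,0,9,0]
After op 7 (STO M3): stack=[13,5,6] mem=[0,0,9,9]
After op 8 (-): stack=[13,-1] mem=[0,0,9,9]

[13, -1]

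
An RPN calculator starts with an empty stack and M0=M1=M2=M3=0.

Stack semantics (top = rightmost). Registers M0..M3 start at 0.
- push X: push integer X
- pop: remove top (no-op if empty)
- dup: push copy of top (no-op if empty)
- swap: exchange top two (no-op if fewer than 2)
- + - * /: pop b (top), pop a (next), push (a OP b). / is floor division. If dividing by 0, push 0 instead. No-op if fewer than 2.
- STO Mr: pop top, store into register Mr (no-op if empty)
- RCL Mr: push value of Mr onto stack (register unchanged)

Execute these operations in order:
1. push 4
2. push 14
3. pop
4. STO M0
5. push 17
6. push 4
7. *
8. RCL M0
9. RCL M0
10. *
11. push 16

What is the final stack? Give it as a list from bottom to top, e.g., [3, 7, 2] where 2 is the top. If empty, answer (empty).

Answer: [68, 16, 16]

Derivation:
After op 1 (push 4): stack=[4] mem=[0,0,0,0]
After op 2 (push 14): stack=[4,14] mem=[0,0,0,0]
After op 3 (pop): stack=[4] mem=[0,0,0,0]
After op 4 (STO M0): stack=[empty] mem=[4,0,0,0]
After op 5 (push 17): stack=[17] mem=[4,0,0,0]
After op 6 (push 4): stack=[17,4] mem=[4,0,0,0]
After op 7 (*): stack=[68] mem=[4,0,0,0]
After op 8 (RCL M0): stack=[68,4] mem=[4,0,0,0]
After op 9 (RCL M0): stack=[68,4,4] mem=[4,0,0,0]
After op 10 (*): stack=[68,16] mem=[4,0,0,0]
After op 11 (push 16): stack=[68,16,16] mem=[4,0,0,0]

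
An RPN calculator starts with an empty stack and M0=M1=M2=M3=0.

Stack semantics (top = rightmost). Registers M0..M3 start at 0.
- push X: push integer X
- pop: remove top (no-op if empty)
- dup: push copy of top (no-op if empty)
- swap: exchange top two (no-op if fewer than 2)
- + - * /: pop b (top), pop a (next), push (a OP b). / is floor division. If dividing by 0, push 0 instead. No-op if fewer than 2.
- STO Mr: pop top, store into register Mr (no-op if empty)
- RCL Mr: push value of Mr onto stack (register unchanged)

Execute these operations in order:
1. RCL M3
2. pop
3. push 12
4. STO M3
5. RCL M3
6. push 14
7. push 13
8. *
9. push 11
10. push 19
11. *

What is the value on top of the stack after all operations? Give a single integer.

Answer: 209

Derivation:
After op 1 (RCL M3): stack=[0] mem=[0,0,0,0]
After op 2 (pop): stack=[empty] mem=[0,0,0,0]
After op 3 (push 12): stack=[12] mem=[0,0,0,0]
After op 4 (STO M3): stack=[empty] mem=[0,0,0,12]
After op 5 (RCL M3): stack=[12] mem=[0,0,0,12]
After op 6 (push 14): stack=[12,14] mem=[0,0,0,12]
After op 7 (push 13): stack=[12,14,13] mem=[0,0,0,12]
After op 8 (*): stack=[12,182] mem=[0,0,0,12]
After op 9 (push 11): stack=[12,182,11] mem=[0,0,0,12]
After op 10 (push 19): stack=[12,182,11,19] mem=[0,0,0,12]
After op 11 (*): stack=[12,182,209] mem=[0,0,0,12]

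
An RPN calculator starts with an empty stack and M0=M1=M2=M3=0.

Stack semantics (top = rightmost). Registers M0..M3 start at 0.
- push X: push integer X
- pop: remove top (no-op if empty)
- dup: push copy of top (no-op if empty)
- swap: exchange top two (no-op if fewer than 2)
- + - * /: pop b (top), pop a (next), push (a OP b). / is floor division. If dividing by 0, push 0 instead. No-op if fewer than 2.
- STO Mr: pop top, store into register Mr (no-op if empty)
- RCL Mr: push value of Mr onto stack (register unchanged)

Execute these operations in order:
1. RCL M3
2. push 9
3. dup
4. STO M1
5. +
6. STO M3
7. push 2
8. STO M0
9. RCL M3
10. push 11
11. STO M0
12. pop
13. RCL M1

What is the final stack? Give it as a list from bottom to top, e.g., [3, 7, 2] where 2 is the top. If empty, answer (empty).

After op 1 (RCL M3): stack=[0] mem=[0,0,0,0]
After op 2 (push 9): stack=[0,9] mem=[0,0,0,0]
After op 3 (dup): stack=[0,9,9] mem=[0,0,0,0]
After op 4 (STO M1): stack=[0,9] mem=[0,9,0,0]
After op 5 (+): stack=[9] mem=[0,9,0,0]
After op 6 (STO M3): stack=[empty] mem=[0,9,0,9]
After op 7 (push 2): stack=[2] mem=[0,9,0,9]
After op 8 (STO M0): stack=[empty] mem=[2,9,0,9]
After op 9 (RCL M3): stack=[9] mem=[2,9,0,9]
After op 10 (push 11): stack=[9,11] mem=[2,9,0,9]
After op 11 (STO M0): stack=[9] mem=[11,9,0,9]
After op 12 (pop): stack=[empty] mem=[11,9,0,9]
After op 13 (RCL M1): stack=[9] mem=[11,9,0,9]

Answer: [9]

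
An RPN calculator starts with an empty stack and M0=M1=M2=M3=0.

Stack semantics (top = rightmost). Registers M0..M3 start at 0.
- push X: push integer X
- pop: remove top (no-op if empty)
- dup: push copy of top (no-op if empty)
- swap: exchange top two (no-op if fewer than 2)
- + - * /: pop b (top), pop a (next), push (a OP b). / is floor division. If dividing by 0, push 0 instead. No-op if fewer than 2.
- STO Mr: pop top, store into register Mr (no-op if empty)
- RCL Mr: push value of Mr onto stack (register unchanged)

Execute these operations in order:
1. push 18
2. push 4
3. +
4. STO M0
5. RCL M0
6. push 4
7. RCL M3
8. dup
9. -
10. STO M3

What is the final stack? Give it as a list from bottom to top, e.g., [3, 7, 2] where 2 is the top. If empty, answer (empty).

Answer: [22, 4]

Derivation:
After op 1 (push 18): stack=[18] mem=[0,0,0,0]
After op 2 (push 4): stack=[18,4] mem=[0,0,0,0]
After op 3 (+): stack=[22] mem=[0,0,0,0]
After op 4 (STO M0): stack=[empty] mem=[22,0,0,0]
After op 5 (RCL M0): stack=[22] mem=[22,0,0,0]
After op 6 (push 4): stack=[22,4] mem=[22,0,0,0]
After op 7 (RCL M3): stack=[22,4,0] mem=[22,0,0,0]
After op 8 (dup): stack=[22,4,0,0] mem=[22,0,0,0]
After op 9 (-): stack=[22,4,0] mem=[22,0,0,0]
After op 10 (STO M3): stack=[22,4] mem=[22,0,0,0]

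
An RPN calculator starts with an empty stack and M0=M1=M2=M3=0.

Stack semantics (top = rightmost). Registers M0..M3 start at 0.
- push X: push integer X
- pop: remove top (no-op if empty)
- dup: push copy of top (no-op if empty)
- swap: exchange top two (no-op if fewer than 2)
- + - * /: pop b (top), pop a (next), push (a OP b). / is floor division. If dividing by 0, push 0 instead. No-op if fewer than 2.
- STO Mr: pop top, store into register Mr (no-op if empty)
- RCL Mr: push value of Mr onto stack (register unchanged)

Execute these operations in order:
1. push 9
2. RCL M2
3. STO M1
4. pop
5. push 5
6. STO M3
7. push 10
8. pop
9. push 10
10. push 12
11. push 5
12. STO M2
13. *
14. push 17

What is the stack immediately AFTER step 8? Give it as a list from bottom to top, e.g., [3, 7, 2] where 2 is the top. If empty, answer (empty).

After op 1 (push 9): stack=[9] mem=[0,0,0,0]
After op 2 (RCL M2): stack=[9,0] mem=[0,0,0,0]
After op 3 (STO M1): stack=[9] mem=[0,0,0,0]
After op 4 (pop): stack=[empty] mem=[0,0,0,0]
After op 5 (push 5): stack=[5] mem=[0,0,0,0]
After op 6 (STO M3): stack=[empty] mem=[0,0,0,5]
After op 7 (push 10): stack=[10] mem=[0,0,0,5]
After op 8 (pop): stack=[empty] mem=[0,0,0,5]

(empty)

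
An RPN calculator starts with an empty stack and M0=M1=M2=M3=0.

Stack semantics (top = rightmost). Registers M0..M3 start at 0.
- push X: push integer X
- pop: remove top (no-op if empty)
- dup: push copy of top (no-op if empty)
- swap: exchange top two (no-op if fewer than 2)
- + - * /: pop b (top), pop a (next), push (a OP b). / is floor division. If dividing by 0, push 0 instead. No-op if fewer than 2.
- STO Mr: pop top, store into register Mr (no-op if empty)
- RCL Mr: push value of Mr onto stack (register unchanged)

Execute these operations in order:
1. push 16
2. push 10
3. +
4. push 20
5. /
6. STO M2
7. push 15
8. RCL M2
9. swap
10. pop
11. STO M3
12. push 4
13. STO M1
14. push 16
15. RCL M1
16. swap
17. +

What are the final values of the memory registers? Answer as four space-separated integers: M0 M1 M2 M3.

Answer: 0 4 1 1

Derivation:
After op 1 (push 16): stack=[16] mem=[0,0,0,0]
After op 2 (push 10): stack=[16,10] mem=[0,0,0,0]
After op 3 (+): stack=[26] mem=[0,0,0,0]
After op 4 (push 20): stack=[26,20] mem=[0,0,0,0]
After op 5 (/): stack=[1] mem=[0,0,0,0]
After op 6 (STO M2): stack=[empty] mem=[0,0,1,0]
After op 7 (push 15): stack=[15] mem=[0,0,1,0]
After op 8 (RCL M2): stack=[15,1] mem=[0,0,1,0]
After op 9 (swap): stack=[1,15] mem=[0,0,1,0]
After op 10 (pop): stack=[1] mem=[0,0,1,0]
After op 11 (STO M3): stack=[empty] mem=[0,0,1,1]
After op 12 (push 4): stack=[4] mem=[0,0,1,1]
After op 13 (STO M1): stack=[empty] mem=[0,4,1,1]
After op 14 (push 16): stack=[16] mem=[0,4,1,1]
After op 15 (RCL M1): stack=[16,4] mem=[0,4,1,1]
After op 16 (swap): stack=[4,16] mem=[0,4,1,1]
After op 17 (+): stack=[20] mem=[0,4,1,1]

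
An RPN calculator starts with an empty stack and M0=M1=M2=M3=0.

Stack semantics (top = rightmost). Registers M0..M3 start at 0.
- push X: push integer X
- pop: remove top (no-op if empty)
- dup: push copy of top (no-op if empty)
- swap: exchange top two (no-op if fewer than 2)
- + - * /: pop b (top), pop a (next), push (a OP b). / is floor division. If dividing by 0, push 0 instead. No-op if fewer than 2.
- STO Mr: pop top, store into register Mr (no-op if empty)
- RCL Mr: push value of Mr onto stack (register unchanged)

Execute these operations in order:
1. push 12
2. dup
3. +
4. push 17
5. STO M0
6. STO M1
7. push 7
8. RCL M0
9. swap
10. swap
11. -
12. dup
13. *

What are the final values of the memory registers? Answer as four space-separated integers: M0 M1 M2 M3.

After op 1 (push 12): stack=[12] mem=[0,0,0,0]
After op 2 (dup): stack=[12,12] mem=[0,0,0,0]
After op 3 (+): stack=[24] mem=[0,0,0,0]
After op 4 (push 17): stack=[24,17] mem=[0,0,0,0]
After op 5 (STO M0): stack=[24] mem=[17,0,0,0]
After op 6 (STO M1): stack=[empty] mem=[17,24,0,0]
After op 7 (push 7): stack=[7] mem=[17,24,0,0]
After op 8 (RCL M0): stack=[7,17] mem=[17,24,0,0]
After op 9 (swap): stack=[17,7] mem=[17,24,0,0]
After op 10 (swap): stack=[7,17] mem=[17,24,0,0]
After op 11 (-): stack=[-10] mem=[17,24,0,0]
After op 12 (dup): stack=[-10,-10] mem=[17,24,0,0]
After op 13 (*): stack=[100] mem=[17,24,0,0]

Answer: 17 24 0 0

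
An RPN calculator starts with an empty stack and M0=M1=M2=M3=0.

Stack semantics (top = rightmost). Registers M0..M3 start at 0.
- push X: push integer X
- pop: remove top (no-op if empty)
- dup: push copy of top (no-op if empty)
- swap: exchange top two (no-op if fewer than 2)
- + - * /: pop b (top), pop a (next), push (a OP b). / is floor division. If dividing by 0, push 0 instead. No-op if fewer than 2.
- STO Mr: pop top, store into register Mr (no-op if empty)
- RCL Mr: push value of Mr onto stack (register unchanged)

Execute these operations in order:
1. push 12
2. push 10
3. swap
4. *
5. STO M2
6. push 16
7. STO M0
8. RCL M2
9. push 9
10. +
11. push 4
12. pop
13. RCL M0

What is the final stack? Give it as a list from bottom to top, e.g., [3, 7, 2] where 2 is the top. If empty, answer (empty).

Answer: [129, 16]

Derivation:
After op 1 (push 12): stack=[12] mem=[0,0,0,0]
After op 2 (push 10): stack=[12,10] mem=[0,0,0,0]
After op 3 (swap): stack=[10,12] mem=[0,0,0,0]
After op 4 (*): stack=[120] mem=[0,0,0,0]
After op 5 (STO M2): stack=[empty] mem=[0,0,120,0]
After op 6 (push 16): stack=[16] mem=[0,0,120,0]
After op 7 (STO M0): stack=[empty] mem=[16,0,120,0]
After op 8 (RCL M2): stack=[120] mem=[16,0,120,0]
After op 9 (push 9): stack=[120,9] mem=[16,0,120,0]
After op 10 (+): stack=[129] mem=[16,0,120,0]
After op 11 (push 4): stack=[129,4] mem=[16,0,120,0]
After op 12 (pop): stack=[129] mem=[16,0,120,0]
After op 13 (RCL M0): stack=[129,16] mem=[16,0,120,0]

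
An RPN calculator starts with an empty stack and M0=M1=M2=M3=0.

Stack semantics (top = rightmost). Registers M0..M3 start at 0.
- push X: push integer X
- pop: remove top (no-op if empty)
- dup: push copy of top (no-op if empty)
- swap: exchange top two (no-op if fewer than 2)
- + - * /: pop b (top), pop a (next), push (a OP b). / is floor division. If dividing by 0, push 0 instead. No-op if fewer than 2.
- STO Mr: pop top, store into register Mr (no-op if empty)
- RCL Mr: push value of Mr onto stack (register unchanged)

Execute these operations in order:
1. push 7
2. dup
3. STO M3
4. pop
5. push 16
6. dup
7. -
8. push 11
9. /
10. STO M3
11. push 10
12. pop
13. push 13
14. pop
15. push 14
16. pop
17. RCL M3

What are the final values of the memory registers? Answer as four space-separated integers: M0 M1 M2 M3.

After op 1 (push 7): stack=[7] mem=[0,0,0,0]
After op 2 (dup): stack=[7,7] mem=[0,0,0,0]
After op 3 (STO M3): stack=[7] mem=[0,0,0,7]
After op 4 (pop): stack=[empty] mem=[0,0,0,7]
After op 5 (push 16): stack=[16] mem=[0,0,0,7]
After op 6 (dup): stack=[16,16] mem=[0,0,0,7]
After op 7 (-): stack=[0] mem=[0,0,0,7]
After op 8 (push 11): stack=[0,11] mem=[0,0,0,7]
After op 9 (/): stack=[0] mem=[0,0,0,7]
After op 10 (STO M3): stack=[empty] mem=[0,0,0,0]
After op 11 (push 10): stack=[10] mem=[0,0,0,0]
After op 12 (pop): stack=[empty] mem=[0,0,0,0]
After op 13 (push 13): stack=[13] mem=[0,0,0,0]
After op 14 (pop): stack=[empty] mem=[0,0,0,0]
After op 15 (push 14): stack=[14] mem=[0,0,0,0]
After op 16 (pop): stack=[empty] mem=[0,0,0,0]
After op 17 (RCL M3): stack=[0] mem=[0,0,0,0]

Answer: 0 0 0 0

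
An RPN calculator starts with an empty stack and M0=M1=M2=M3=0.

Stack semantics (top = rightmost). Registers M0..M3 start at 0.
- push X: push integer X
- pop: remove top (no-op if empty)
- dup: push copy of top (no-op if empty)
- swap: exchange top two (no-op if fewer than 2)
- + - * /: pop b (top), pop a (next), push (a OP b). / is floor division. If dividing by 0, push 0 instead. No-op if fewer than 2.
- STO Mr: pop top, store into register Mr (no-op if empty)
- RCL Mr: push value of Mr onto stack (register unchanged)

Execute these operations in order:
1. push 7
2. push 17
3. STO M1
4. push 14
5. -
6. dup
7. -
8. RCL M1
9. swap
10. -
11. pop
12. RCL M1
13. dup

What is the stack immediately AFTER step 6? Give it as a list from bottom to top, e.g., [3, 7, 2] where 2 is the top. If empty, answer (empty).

After op 1 (push 7): stack=[7] mem=[0,0,0,0]
After op 2 (push 17): stack=[7,17] mem=[0,0,0,0]
After op 3 (STO M1): stack=[7] mem=[0,17,0,0]
After op 4 (push 14): stack=[7,14] mem=[0,17,0,0]
After op 5 (-): stack=[-7] mem=[0,17,0,0]
After op 6 (dup): stack=[-7,-7] mem=[0,17,0,0]

[-7, -7]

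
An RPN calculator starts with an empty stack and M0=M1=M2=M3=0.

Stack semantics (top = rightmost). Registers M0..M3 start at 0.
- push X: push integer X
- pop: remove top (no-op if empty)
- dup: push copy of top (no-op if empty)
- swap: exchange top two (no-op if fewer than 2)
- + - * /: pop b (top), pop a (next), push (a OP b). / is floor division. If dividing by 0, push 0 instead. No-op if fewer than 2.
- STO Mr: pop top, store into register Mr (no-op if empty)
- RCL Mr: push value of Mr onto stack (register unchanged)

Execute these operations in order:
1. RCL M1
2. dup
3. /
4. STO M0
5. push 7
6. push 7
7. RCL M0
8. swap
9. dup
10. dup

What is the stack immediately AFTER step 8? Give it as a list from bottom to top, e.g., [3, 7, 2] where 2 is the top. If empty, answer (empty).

After op 1 (RCL M1): stack=[0] mem=[0,0,0,0]
After op 2 (dup): stack=[0,0] mem=[0,0,0,0]
After op 3 (/): stack=[0] mem=[0,0,0,0]
After op 4 (STO M0): stack=[empty] mem=[0,0,0,0]
After op 5 (push 7): stack=[7] mem=[0,0,0,0]
After op 6 (push 7): stack=[7,7] mem=[0,0,0,0]
After op 7 (RCL M0): stack=[7,7,0] mem=[0,0,0,0]
After op 8 (swap): stack=[7,0,7] mem=[0,0,0,0]

[7, 0, 7]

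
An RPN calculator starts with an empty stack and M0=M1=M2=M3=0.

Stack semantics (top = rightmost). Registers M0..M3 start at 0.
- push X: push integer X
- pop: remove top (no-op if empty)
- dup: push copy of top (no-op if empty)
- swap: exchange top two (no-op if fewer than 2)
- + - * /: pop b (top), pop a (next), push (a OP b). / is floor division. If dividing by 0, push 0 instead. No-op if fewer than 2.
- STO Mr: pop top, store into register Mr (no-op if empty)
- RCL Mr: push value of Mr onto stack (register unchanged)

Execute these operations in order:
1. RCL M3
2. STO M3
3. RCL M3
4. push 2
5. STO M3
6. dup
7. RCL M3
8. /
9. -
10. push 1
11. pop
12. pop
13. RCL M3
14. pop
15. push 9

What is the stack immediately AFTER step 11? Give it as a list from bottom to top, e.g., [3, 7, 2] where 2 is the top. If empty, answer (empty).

After op 1 (RCL M3): stack=[0] mem=[0,0,0,0]
After op 2 (STO M3): stack=[empty] mem=[0,0,0,0]
After op 3 (RCL M3): stack=[0] mem=[0,0,0,0]
After op 4 (push 2): stack=[0,2] mem=[0,0,0,0]
After op 5 (STO M3): stack=[0] mem=[0,0,0,2]
After op 6 (dup): stack=[0,0] mem=[0,0,0,2]
After op 7 (RCL M3): stack=[0,0,2] mem=[0,0,0,2]
After op 8 (/): stack=[0,0] mem=[0,0,0,2]
After op 9 (-): stack=[0] mem=[0,0,0,2]
After op 10 (push 1): stack=[0,1] mem=[0,0,0,2]
After op 11 (pop): stack=[0] mem=[0,0,0,2]

[0]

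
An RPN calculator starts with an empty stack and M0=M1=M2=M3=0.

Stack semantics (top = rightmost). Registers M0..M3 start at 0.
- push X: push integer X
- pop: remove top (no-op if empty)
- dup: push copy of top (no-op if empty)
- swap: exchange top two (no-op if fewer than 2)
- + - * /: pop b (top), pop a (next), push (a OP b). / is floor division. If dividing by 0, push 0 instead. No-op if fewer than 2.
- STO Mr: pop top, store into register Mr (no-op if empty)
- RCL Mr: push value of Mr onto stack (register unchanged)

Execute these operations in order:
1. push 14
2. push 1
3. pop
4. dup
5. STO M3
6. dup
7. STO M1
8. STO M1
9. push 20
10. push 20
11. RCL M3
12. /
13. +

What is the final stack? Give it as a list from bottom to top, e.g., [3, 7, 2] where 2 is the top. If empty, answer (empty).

After op 1 (push 14): stack=[14] mem=[0,0,0,0]
After op 2 (push 1): stack=[14,1] mem=[0,0,0,0]
After op 3 (pop): stack=[14] mem=[0,0,0,0]
After op 4 (dup): stack=[14,14] mem=[0,0,0,0]
After op 5 (STO M3): stack=[14] mem=[0,0,0,14]
After op 6 (dup): stack=[14,14] mem=[0,0,0,14]
After op 7 (STO M1): stack=[14] mem=[0,14,0,14]
After op 8 (STO M1): stack=[empty] mem=[0,14,0,14]
After op 9 (push 20): stack=[20] mem=[0,14,0,14]
After op 10 (push 20): stack=[20,20] mem=[0,14,0,14]
After op 11 (RCL M3): stack=[20,20,14] mem=[0,14,0,14]
After op 12 (/): stack=[20,1] mem=[0,14,0,14]
After op 13 (+): stack=[21] mem=[0,14,0,14]

Answer: [21]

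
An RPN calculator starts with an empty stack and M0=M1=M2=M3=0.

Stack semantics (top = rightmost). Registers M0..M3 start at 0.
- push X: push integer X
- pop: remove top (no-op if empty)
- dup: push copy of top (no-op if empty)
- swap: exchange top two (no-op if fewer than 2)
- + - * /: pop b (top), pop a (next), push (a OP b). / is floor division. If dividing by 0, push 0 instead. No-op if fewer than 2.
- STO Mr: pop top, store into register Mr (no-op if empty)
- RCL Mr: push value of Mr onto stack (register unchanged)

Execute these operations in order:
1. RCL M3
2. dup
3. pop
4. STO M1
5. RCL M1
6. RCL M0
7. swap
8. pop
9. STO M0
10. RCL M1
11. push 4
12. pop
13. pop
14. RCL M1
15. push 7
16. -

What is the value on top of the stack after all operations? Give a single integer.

After op 1 (RCL M3): stack=[0] mem=[0,0,0,0]
After op 2 (dup): stack=[0,0] mem=[0,0,0,0]
After op 3 (pop): stack=[0] mem=[0,0,0,0]
After op 4 (STO M1): stack=[empty] mem=[0,0,0,0]
After op 5 (RCL M1): stack=[0] mem=[0,0,0,0]
After op 6 (RCL M0): stack=[0,0] mem=[0,0,0,0]
After op 7 (swap): stack=[0,0] mem=[0,0,0,0]
After op 8 (pop): stack=[0] mem=[0,0,0,0]
After op 9 (STO M0): stack=[empty] mem=[0,0,0,0]
After op 10 (RCL M1): stack=[0] mem=[0,0,0,0]
After op 11 (push 4): stack=[0,4] mem=[0,0,0,0]
After op 12 (pop): stack=[0] mem=[0,0,0,0]
After op 13 (pop): stack=[empty] mem=[0,0,0,0]
After op 14 (RCL M1): stack=[0] mem=[0,0,0,0]
After op 15 (push 7): stack=[0,7] mem=[0,0,0,0]
After op 16 (-): stack=[-7] mem=[0,0,0,0]

Answer: -7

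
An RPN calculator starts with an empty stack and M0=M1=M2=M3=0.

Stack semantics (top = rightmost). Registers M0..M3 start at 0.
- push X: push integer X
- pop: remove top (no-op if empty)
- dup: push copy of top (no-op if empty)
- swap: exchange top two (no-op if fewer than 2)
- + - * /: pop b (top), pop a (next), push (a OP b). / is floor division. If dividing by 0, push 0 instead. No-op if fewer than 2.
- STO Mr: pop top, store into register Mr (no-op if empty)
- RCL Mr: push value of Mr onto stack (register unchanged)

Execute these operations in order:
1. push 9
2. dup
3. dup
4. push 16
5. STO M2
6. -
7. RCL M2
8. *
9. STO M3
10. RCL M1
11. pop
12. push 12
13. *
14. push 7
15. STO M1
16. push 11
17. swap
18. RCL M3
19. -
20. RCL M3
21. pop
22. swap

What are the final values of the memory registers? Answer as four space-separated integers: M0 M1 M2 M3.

After op 1 (push 9): stack=[9] mem=[0,0,0,0]
After op 2 (dup): stack=[9,9] mem=[0,0,0,0]
After op 3 (dup): stack=[9,9,9] mem=[0,0,0,0]
After op 4 (push 16): stack=[9,9,9,16] mem=[0,0,0,0]
After op 5 (STO M2): stack=[9,9,9] mem=[0,0,16,0]
After op 6 (-): stack=[9,0] mem=[0,0,16,0]
After op 7 (RCL M2): stack=[9,0,16] mem=[0,0,16,0]
After op 8 (*): stack=[9,0] mem=[0,0,16,0]
After op 9 (STO M3): stack=[9] mem=[0,0,16,0]
After op 10 (RCL M1): stack=[9,0] mem=[0,0,16,0]
After op 11 (pop): stack=[9] mem=[0,0,16,0]
After op 12 (push 12): stack=[9,12] mem=[0,0,16,0]
After op 13 (*): stack=[108] mem=[0,0,16,0]
After op 14 (push 7): stack=[108,7] mem=[0,0,16,0]
After op 15 (STO M1): stack=[108] mem=[0,7,16,0]
After op 16 (push 11): stack=[108,11] mem=[0,7,16,0]
After op 17 (swap): stack=[11,108] mem=[0,7,16,0]
After op 18 (RCL M3): stack=[11,108,0] mem=[0,7,16,0]
After op 19 (-): stack=[11,108] mem=[0,7,16,0]
After op 20 (RCL M3): stack=[11,108,0] mem=[0,7,16,0]
After op 21 (pop): stack=[11,108] mem=[0,7,16,0]
After op 22 (swap): stack=[108,11] mem=[0,7,16,0]

Answer: 0 7 16 0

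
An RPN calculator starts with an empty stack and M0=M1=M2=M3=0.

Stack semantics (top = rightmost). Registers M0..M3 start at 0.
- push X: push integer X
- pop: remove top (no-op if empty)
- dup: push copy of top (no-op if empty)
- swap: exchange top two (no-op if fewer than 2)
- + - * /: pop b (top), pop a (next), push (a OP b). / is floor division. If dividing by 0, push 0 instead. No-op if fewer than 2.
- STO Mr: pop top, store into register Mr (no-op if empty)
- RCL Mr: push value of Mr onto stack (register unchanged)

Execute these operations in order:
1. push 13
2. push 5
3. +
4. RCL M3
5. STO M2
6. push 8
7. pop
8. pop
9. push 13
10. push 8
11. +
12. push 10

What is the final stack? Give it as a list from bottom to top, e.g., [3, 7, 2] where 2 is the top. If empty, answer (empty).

After op 1 (push 13): stack=[13] mem=[0,0,0,0]
After op 2 (push 5): stack=[13,5] mem=[0,0,0,0]
After op 3 (+): stack=[18] mem=[0,0,0,0]
After op 4 (RCL M3): stack=[18,0] mem=[0,0,0,0]
After op 5 (STO M2): stack=[18] mem=[0,0,0,0]
After op 6 (push 8): stack=[18,8] mem=[0,0,0,0]
After op 7 (pop): stack=[18] mem=[0,0,0,0]
After op 8 (pop): stack=[empty] mem=[0,0,0,0]
After op 9 (push 13): stack=[13] mem=[0,0,0,0]
After op 10 (push 8): stack=[13,8] mem=[0,0,0,0]
After op 11 (+): stack=[21] mem=[0,0,0,0]
After op 12 (push 10): stack=[21,10] mem=[0,0,0,0]

Answer: [21, 10]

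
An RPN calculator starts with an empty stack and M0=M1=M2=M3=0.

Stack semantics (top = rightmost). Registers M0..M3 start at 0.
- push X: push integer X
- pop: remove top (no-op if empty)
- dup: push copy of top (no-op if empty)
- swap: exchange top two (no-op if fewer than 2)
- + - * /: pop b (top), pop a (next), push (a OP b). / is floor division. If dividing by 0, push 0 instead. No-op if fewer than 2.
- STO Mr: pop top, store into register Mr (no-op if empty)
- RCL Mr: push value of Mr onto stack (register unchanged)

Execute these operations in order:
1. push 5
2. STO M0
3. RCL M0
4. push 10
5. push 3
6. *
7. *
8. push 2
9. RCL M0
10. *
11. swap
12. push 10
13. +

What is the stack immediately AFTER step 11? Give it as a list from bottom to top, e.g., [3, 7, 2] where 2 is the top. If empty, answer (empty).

After op 1 (push 5): stack=[5] mem=[0,0,0,0]
After op 2 (STO M0): stack=[empty] mem=[5,0,0,0]
After op 3 (RCL M0): stack=[5] mem=[5,0,0,0]
After op 4 (push 10): stack=[5,10] mem=[5,0,0,0]
After op 5 (push 3): stack=[5,10,3] mem=[5,0,0,0]
After op 6 (*): stack=[5,30] mem=[5,0,0,0]
After op 7 (*): stack=[150] mem=[5,0,0,0]
After op 8 (push 2): stack=[150,2] mem=[5,0,0,0]
After op 9 (RCL M0): stack=[150,2,5] mem=[5,0,0,0]
After op 10 (*): stack=[150,10] mem=[5,0,0,0]
After op 11 (swap): stack=[10,150] mem=[5,0,0,0]

[10, 150]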